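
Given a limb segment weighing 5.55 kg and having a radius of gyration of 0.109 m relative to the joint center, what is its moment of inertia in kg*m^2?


I = m * k^2
I = 5.55 * 0.109^2
k^2 = 0.0119
I = 0.0659


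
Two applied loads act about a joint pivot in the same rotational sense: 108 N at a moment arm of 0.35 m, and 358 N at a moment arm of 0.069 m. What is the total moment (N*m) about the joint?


M = F1 * d1 + F2 * d2
M = 108 * 0.35 + 358 * 0.069
M = 37.8000 + 24.7020
M = 62.5020


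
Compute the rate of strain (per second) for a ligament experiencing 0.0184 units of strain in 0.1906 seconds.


strain_rate = delta_strain / delta_t
strain_rate = 0.0184 / 0.1906
strain_rate = 0.0965


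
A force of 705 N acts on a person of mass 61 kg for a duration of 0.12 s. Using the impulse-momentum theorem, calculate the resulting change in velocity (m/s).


J = F * dt = 705 * 0.12 = 84.6000 N*s
delta_v = J / m
delta_v = 84.6000 / 61
delta_v = 1.3869


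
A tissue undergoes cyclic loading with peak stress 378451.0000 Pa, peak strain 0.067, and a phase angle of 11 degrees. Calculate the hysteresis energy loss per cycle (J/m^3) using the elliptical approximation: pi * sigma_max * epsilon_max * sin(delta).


E_loss = pi * sigma_max * epsilon_max * sin(delta)
delta = 11 deg = 0.1920 rad
sin(delta) = 0.1908
E_loss = pi * 378451.0000 * 0.067 * 0.1908
E_loss = 15199.6356


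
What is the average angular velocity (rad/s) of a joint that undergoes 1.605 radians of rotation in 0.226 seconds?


omega = delta_theta / delta_t
omega = 1.605 / 0.226
omega = 7.1018


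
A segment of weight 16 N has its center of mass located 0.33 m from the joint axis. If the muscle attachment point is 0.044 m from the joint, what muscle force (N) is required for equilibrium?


F_muscle = W * d_load / d_muscle
F_muscle = 16 * 0.33 / 0.044
Numerator = 5.2800
F_muscle = 120.0000


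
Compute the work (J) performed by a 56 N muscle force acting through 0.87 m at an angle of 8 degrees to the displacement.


W = F * d * cos(theta)
theta = 8 deg = 0.1396 rad
cos(theta) = 0.9903
W = 56 * 0.87 * 0.9903
W = 48.2459


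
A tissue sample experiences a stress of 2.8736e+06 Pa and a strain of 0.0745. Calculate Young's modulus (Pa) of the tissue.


E = stress / strain
E = 2.8736e+06 / 0.0745
E = 3.8572e+07


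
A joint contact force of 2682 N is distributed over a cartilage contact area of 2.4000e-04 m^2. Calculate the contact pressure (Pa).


P = F / A
P = 2682 / 2.4000e-04
P = 1.1175e+07


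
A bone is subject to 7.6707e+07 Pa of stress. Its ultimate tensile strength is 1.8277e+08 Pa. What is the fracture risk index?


FRI = applied / ultimate
FRI = 7.6707e+07 / 1.8277e+08
FRI = 0.4197


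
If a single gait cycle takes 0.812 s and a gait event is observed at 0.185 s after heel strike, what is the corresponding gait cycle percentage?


pct = (event_time / cycle_time) * 100
pct = (0.185 / 0.812) * 100
ratio = 0.2278
pct = 22.7833


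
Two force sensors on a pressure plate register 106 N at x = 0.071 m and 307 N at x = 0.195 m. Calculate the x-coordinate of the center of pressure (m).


COP_x = (F1*x1 + F2*x2) / (F1 + F2)
COP_x = (106*0.071 + 307*0.195) / (106 + 307)
Numerator = 67.3910
Denominator = 413
COP_x = 0.1632


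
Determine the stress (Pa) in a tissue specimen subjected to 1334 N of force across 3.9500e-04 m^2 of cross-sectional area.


stress = F / A
stress = 1334 / 3.9500e-04
stress = 3.3772e+06


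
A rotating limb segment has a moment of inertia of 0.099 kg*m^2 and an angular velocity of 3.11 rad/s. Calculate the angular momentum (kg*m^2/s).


L = I * omega
L = 0.099 * 3.11
L = 0.3079


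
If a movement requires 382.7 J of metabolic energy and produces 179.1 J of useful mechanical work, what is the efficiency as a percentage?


eta = (W_mech / E_meta) * 100
eta = (179.1 / 382.7) * 100
ratio = 0.4680
eta = 46.7991


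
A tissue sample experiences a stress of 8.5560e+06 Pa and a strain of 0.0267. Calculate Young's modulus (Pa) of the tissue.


E = stress / strain
E = 8.5560e+06 / 0.0267
E = 3.2045e+08


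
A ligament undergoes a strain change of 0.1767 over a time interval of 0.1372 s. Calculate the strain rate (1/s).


strain_rate = delta_strain / delta_t
strain_rate = 0.1767 / 0.1372
strain_rate = 1.2879


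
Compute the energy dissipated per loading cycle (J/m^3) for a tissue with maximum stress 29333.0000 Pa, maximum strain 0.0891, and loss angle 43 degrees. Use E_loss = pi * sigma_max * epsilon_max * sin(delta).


E_loss = pi * sigma_max * epsilon_max * sin(delta)
delta = 43 deg = 0.7505 rad
sin(delta) = 0.6820
E_loss = pi * 29333.0000 * 0.0891 * 0.6820
E_loss = 5599.7339


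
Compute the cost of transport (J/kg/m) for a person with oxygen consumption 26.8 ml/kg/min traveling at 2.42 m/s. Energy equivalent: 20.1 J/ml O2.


Power per kg = VO2 * 20.1 / 60
Power per kg = 26.8 * 20.1 / 60 = 8.9780 W/kg
Cost = power_per_kg / speed
Cost = 8.9780 / 2.42
Cost = 3.7099


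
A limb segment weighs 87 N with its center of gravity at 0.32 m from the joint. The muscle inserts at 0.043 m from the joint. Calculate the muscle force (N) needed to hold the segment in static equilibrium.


F_muscle = W * d_load / d_muscle
F_muscle = 87 * 0.32 / 0.043
Numerator = 27.8400
F_muscle = 647.4419


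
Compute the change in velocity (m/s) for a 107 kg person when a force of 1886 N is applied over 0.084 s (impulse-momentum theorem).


J = F * dt = 1886 * 0.084 = 158.4240 N*s
delta_v = J / m
delta_v = 158.4240 / 107
delta_v = 1.4806


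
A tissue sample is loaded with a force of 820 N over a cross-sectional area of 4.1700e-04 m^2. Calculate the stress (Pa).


stress = F / A
stress = 820 / 4.1700e-04
stress = 1.9664e+06


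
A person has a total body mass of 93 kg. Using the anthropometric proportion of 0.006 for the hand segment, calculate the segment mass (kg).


m_segment = body_mass * fraction
m_segment = 93 * 0.006
m_segment = 0.5580


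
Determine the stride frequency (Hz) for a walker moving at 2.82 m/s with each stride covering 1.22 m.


f = v / stride_length
f = 2.82 / 1.22
f = 2.3115


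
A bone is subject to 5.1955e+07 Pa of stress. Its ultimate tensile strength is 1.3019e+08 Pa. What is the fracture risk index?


FRI = applied / ultimate
FRI = 5.1955e+07 / 1.3019e+08
FRI = 0.3991


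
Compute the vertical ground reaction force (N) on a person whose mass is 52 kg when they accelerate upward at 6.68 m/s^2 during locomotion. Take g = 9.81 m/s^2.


GRF = m * (g + a)
GRF = 52 * (9.81 + 6.68)
GRF = 52 * 16.4900
GRF = 857.4800


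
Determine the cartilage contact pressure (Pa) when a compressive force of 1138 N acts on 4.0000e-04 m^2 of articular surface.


P = F / A
P = 1138 / 4.0000e-04
P = 2.8450e+06


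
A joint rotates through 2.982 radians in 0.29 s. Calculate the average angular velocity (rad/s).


omega = delta_theta / delta_t
omega = 2.982 / 0.29
omega = 10.2828


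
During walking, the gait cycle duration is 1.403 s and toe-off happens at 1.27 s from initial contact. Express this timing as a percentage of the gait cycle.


pct = (event_time / cycle_time) * 100
pct = (1.27 / 1.403) * 100
ratio = 0.9052
pct = 90.5203


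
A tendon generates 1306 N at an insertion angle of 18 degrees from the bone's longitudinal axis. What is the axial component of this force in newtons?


F_eff = F_tendon * cos(theta)
theta = 18 deg = 0.3142 rad
cos(theta) = 0.9511
F_eff = 1306 * 0.9511
F_eff = 1242.0798


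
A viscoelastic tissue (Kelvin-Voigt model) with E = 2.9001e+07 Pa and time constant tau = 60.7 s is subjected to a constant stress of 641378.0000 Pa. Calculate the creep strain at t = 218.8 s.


epsilon(t) = (sigma/E) * (1 - exp(-t/tau))
sigma/E = 641378.0000 / 2.9001e+07 = 0.0221
exp(-t/tau) = exp(-218.8 / 60.7) = 0.0272
epsilon = 0.0221 * (1 - 0.0272)
epsilon = 0.0215


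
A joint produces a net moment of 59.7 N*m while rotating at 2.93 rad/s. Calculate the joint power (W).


P = M * omega
P = 59.7 * 2.93
P = 174.9210


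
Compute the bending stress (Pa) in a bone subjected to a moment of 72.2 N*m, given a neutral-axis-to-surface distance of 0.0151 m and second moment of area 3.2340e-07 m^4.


sigma = M * c / I
sigma = 72.2 * 0.0151 / 3.2340e-07
M * c = 1.0902
sigma = 3.3711e+06


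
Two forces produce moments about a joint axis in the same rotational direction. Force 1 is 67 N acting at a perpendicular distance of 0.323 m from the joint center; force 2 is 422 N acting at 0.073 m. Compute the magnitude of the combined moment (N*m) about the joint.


M = F1 * d1 + F2 * d2
M = 67 * 0.323 + 422 * 0.073
M = 21.6410 + 30.8060
M = 52.4470


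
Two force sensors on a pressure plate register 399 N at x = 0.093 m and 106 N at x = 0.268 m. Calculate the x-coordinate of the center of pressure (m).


COP_x = (F1*x1 + F2*x2) / (F1 + F2)
COP_x = (399*0.093 + 106*0.268) / (399 + 106)
Numerator = 65.5150
Denominator = 505
COP_x = 0.1297


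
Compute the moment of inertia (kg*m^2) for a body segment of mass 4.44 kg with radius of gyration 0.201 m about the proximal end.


I = m * k^2
I = 4.44 * 0.201^2
k^2 = 0.0404
I = 0.1794


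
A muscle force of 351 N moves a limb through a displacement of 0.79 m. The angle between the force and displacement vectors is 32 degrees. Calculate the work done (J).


W = F * d * cos(theta)
theta = 32 deg = 0.5585 rad
cos(theta) = 0.8480
W = 351 * 0.79 * 0.8480
W = 235.1553


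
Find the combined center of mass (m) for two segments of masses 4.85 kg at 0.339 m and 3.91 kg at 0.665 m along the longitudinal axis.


COM = (m1*x1 + m2*x2) / (m1 + m2)
COM = (4.85*0.339 + 3.91*0.665) / (4.85 + 3.91)
Numerator = 4.2443
Denominator = 8.7600
COM = 0.4845


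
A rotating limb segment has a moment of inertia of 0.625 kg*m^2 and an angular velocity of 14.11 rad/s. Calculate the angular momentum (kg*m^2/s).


L = I * omega
L = 0.625 * 14.11
L = 8.8187


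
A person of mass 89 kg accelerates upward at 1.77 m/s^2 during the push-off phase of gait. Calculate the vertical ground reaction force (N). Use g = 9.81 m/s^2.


GRF = m * (g + a)
GRF = 89 * (9.81 + 1.77)
GRF = 89 * 11.5800
GRF = 1030.6200


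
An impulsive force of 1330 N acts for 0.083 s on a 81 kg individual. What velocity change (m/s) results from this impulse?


J = F * dt = 1330 * 0.083 = 110.3900 N*s
delta_v = J / m
delta_v = 110.3900 / 81
delta_v = 1.3628


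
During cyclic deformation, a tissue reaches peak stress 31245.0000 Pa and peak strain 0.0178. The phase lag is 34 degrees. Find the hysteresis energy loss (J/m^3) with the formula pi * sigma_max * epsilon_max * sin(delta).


E_loss = pi * sigma_max * epsilon_max * sin(delta)
delta = 34 deg = 0.5934 rad
sin(delta) = 0.5592
E_loss = pi * 31245.0000 * 0.0178 * 0.5592
E_loss = 977.0394


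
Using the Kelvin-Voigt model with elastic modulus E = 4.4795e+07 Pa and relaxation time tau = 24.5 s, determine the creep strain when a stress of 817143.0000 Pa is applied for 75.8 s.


epsilon(t) = (sigma/E) * (1 - exp(-t/tau))
sigma/E = 817143.0000 / 4.4795e+07 = 0.0182
exp(-t/tau) = exp(-75.8 / 24.5) = 0.0453
epsilon = 0.0182 * (1 - 0.0453)
epsilon = 0.0174


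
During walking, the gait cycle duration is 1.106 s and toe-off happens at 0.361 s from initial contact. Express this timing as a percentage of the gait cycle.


pct = (event_time / cycle_time) * 100
pct = (0.361 / 1.106) * 100
ratio = 0.3264
pct = 32.6401


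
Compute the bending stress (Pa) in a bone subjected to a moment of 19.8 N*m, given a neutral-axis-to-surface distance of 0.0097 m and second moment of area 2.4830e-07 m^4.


sigma = M * c / I
sigma = 19.8 * 0.0097 / 2.4830e-07
M * c = 0.1921
sigma = 773499.7986


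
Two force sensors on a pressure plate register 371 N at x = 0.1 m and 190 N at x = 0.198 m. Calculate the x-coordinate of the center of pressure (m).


COP_x = (F1*x1 + F2*x2) / (F1 + F2)
COP_x = (371*0.1 + 190*0.198) / (371 + 190)
Numerator = 74.7200
Denominator = 561
COP_x = 0.1332


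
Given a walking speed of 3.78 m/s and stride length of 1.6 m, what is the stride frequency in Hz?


f = v / stride_length
f = 3.78 / 1.6
f = 2.3625


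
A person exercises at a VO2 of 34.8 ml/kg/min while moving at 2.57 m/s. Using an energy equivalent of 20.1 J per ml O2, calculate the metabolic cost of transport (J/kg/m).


Power per kg = VO2 * 20.1 / 60
Power per kg = 34.8 * 20.1 / 60 = 11.6580 W/kg
Cost = power_per_kg / speed
Cost = 11.6580 / 2.57
Cost = 4.5362


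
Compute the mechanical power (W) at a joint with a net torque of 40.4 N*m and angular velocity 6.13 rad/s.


P = M * omega
P = 40.4 * 6.13
P = 247.6520


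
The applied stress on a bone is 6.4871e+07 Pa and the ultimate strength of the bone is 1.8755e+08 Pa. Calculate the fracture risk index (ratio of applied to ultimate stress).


FRI = applied / ultimate
FRI = 6.4871e+07 / 1.8755e+08
FRI = 0.3459


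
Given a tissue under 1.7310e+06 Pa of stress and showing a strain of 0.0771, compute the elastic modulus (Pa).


E = stress / strain
E = 1.7310e+06 / 0.0771
E = 2.2451e+07


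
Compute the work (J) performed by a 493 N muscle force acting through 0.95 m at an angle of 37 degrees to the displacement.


W = F * d * cos(theta)
theta = 37 deg = 0.6458 rad
cos(theta) = 0.7986
W = 493 * 0.95 * 0.7986
W = 374.0409


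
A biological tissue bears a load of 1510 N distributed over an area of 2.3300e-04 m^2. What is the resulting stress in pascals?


stress = F / A
stress = 1510 / 2.3300e-04
stress = 6.4807e+06


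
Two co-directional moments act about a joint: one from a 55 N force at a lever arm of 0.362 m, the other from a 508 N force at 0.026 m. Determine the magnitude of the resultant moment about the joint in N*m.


M = F1 * d1 + F2 * d2
M = 55 * 0.362 + 508 * 0.026
M = 19.9100 + 13.2080
M = 33.1180


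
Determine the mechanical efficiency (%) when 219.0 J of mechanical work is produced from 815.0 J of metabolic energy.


eta = (W_mech / E_meta) * 100
eta = (219.0 / 815.0) * 100
ratio = 0.2687
eta = 26.8712


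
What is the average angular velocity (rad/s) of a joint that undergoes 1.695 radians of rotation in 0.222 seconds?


omega = delta_theta / delta_t
omega = 1.695 / 0.222
omega = 7.6351


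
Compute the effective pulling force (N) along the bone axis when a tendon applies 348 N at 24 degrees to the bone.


F_eff = F_tendon * cos(theta)
theta = 24 deg = 0.4189 rad
cos(theta) = 0.9135
F_eff = 348 * 0.9135
F_eff = 317.9138


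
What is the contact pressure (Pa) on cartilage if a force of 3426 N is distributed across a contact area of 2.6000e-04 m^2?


P = F / A
P = 3426 / 2.6000e-04
P = 1.3177e+07


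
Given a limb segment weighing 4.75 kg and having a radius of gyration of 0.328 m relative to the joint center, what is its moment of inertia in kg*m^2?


I = m * k^2
I = 4.75 * 0.328^2
k^2 = 0.1076
I = 0.5110


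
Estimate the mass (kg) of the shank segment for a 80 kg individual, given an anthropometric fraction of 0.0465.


m_segment = body_mass * fraction
m_segment = 80 * 0.0465
m_segment = 3.7200


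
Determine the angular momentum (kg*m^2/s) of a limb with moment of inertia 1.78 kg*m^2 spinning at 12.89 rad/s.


L = I * omega
L = 1.78 * 12.89
L = 22.9442


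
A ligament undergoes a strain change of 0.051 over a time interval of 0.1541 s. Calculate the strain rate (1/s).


strain_rate = delta_strain / delta_t
strain_rate = 0.051 / 0.1541
strain_rate = 0.3310


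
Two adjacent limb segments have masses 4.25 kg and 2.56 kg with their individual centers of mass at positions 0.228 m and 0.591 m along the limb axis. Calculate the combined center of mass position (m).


COM = (m1*x1 + m2*x2) / (m1 + m2)
COM = (4.25*0.228 + 2.56*0.591) / (4.25 + 2.56)
Numerator = 2.4820
Denominator = 6.8100
COM = 0.3645


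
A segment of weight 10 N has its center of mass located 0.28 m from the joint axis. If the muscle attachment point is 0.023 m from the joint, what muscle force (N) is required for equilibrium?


F_muscle = W * d_load / d_muscle
F_muscle = 10 * 0.28 / 0.023
Numerator = 2.8000
F_muscle = 121.7391


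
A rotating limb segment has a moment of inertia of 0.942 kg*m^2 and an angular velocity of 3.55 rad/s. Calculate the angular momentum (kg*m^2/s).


L = I * omega
L = 0.942 * 3.55
L = 3.3441


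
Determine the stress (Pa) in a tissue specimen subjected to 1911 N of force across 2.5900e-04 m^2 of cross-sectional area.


stress = F / A
stress = 1911 / 2.5900e-04
stress = 7.3784e+06


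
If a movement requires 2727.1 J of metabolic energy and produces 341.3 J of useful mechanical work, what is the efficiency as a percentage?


eta = (W_mech / E_meta) * 100
eta = (341.3 / 2727.1) * 100
ratio = 0.1252
eta = 12.5151


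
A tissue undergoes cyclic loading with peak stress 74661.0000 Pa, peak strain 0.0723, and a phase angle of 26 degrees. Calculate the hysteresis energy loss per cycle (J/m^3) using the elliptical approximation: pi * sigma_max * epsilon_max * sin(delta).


E_loss = pi * sigma_max * epsilon_max * sin(delta)
delta = 26 deg = 0.4538 rad
sin(delta) = 0.4384
E_loss = pi * 74661.0000 * 0.0723 * 0.4384
E_loss = 7434.0236


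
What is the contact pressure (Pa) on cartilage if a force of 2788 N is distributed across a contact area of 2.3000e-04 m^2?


P = F / A
P = 2788 / 2.3000e-04
P = 1.2122e+07


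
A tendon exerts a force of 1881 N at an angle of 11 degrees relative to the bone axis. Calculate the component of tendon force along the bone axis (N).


F_eff = F_tendon * cos(theta)
theta = 11 deg = 0.1920 rad
cos(theta) = 0.9816
F_eff = 1881 * 0.9816
F_eff = 1846.4407


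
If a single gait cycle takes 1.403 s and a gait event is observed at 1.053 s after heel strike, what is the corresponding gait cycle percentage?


pct = (event_time / cycle_time) * 100
pct = (1.053 / 1.403) * 100
ratio = 0.7505
pct = 75.0535


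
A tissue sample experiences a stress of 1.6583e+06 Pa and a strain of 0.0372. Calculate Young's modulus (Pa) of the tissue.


E = stress / strain
E = 1.6583e+06 / 0.0372
E = 4.4578e+07


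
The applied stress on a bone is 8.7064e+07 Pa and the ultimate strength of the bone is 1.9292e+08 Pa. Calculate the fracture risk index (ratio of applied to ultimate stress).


FRI = applied / ultimate
FRI = 8.7064e+07 / 1.9292e+08
FRI = 0.4513


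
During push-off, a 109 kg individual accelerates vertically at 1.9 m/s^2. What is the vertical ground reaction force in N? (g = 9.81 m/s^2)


GRF = m * (g + a)
GRF = 109 * (9.81 + 1.9)
GRF = 109 * 11.7100
GRF = 1276.3900


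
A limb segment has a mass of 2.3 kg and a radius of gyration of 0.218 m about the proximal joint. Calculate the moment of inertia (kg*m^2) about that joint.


I = m * k^2
I = 2.3 * 0.218^2
k^2 = 0.0475
I = 0.1093


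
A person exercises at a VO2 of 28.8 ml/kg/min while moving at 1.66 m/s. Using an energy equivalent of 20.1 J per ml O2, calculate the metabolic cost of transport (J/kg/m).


Power per kg = VO2 * 20.1 / 60
Power per kg = 28.8 * 20.1 / 60 = 9.6480 W/kg
Cost = power_per_kg / speed
Cost = 9.6480 / 1.66
Cost = 5.8120


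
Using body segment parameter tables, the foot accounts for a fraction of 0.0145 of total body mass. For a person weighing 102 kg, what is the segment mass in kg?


m_segment = body_mass * fraction
m_segment = 102 * 0.0145
m_segment = 1.4790


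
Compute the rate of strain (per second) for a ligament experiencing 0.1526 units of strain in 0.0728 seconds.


strain_rate = delta_strain / delta_t
strain_rate = 0.1526 / 0.0728
strain_rate = 2.0962


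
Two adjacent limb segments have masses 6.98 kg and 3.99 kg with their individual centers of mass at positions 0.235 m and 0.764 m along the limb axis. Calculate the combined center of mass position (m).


COM = (m1*x1 + m2*x2) / (m1 + m2)
COM = (6.98*0.235 + 3.99*0.764) / (6.98 + 3.99)
Numerator = 4.6887
Denominator = 10.9700
COM = 0.4274


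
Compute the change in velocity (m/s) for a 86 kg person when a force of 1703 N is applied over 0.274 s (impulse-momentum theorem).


J = F * dt = 1703 * 0.274 = 466.6220 N*s
delta_v = J / m
delta_v = 466.6220 / 86
delta_v = 5.4258


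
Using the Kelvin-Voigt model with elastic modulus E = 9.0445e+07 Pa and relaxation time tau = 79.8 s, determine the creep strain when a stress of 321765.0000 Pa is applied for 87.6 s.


epsilon(t) = (sigma/E) * (1 - exp(-t/tau))
sigma/E = 321765.0000 / 9.0445e+07 = 0.0036
exp(-t/tau) = exp(-87.6 / 79.8) = 0.3336
epsilon = 0.0036 * (1 - 0.3336)
epsilon = 0.0024


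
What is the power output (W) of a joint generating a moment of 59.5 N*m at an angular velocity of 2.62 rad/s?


P = M * omega
P = 59.5 * 2.62
P = 155.8900


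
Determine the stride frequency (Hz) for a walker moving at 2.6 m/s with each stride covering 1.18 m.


f = v / stride_length
f = 2.6 / 1.18
f = 2.2034


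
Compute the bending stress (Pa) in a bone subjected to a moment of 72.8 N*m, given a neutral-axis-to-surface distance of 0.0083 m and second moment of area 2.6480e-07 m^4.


sigma = M * c / I
sigma = 72.8 * 0.0083 / 2.6480e-07
M * c = 0.6042
sigma = 2.2819e+06


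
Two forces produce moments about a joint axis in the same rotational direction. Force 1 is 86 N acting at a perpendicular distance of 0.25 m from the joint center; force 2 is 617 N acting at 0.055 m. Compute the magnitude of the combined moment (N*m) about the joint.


M = F1 * d1 + F2 * d2
M = 86 * 0.25 + 617 * 0.055
M = 21.5000 + 33.9350
M = 55.4350


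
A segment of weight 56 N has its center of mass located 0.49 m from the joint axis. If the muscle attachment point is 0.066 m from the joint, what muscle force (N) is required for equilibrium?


F_muscle = W * d_load / d_muscle
F_muscle = 56 * 0.49 / 0.066
Numerator = 27.4400
F_muscle = 415.7576


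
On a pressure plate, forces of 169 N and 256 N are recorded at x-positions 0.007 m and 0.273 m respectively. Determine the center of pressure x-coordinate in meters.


COP_x = (F1*x1 + F2*x2) / (F1 + F2)
COP_x = (169*0.007 + 256*0.273) / (169 + 256)
Numerator = 71.0710
Denominator = 425
COP_x = 0.1672


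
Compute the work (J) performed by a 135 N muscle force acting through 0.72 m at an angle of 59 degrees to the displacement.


W = F * d * cos(theta)
theta = 59 deg = 1.0297 rad
cos(theta) = 0.5150
W = 135 * 0.72 * 0.5150
W = 50.0617


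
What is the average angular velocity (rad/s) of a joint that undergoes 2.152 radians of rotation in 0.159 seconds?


omega = delta_theta / delta_t
omega = 2.152 / 0.159
omega = 13.5346


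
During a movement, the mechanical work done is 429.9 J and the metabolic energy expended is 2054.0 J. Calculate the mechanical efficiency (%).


eta = (W_mech / E_meta) * 100
eta = (429.9 / 2054.0) * 100
ratio = 0.2093
eta = 20.9299


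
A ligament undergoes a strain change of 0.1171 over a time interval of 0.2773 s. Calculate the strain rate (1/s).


strain_rate = delta_strain / delta_t
strain_rate = 0.1171 / 0.2773
strain_rate = 0.4223


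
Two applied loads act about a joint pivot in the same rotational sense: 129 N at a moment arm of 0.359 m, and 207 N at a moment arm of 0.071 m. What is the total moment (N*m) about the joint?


M = F1 * d1 + F2 * d2
M = 129 * 0.359 + 207 * 0.071
M = 46.3110 + 14.6970
M = 61.0080


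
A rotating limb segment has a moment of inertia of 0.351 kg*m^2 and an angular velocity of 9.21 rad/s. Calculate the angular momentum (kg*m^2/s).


L = I * omega
L = 0.351 * 9.21
L = 3.2327


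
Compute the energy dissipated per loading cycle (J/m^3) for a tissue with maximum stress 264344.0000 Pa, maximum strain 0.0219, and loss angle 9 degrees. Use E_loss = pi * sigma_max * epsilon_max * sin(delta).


E_loss = pi * sigma_max * epsilon_max * sin(delta)
delta = 9 deg = 0.1571 rad
sin(delta) = 0.1564
E_loss = pi * 264344.0000 * 0.0219 * 0.1564
E_loss = 2845.0892


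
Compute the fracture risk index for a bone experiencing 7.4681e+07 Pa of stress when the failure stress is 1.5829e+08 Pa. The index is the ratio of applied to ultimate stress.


FRI = applied / ultimate
FRI = 7.4681e+07 / 1.5829e+08
FRI = 0.4718


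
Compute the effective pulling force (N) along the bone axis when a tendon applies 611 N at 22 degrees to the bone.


F_eff = F_tendon * cos(theta)
theta = 22 deg = 0.3840 rad
cos(theta) = 0.9272
F_eff = 611 * 0.9272
F_eff = 566.5093


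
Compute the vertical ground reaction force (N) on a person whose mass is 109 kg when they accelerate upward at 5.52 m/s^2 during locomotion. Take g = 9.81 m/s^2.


GRF = m * (g + a)
GRF = 109 * (9.81 + 5.52)
GRF = 109 * 15.3300
GRF = 1670.9700


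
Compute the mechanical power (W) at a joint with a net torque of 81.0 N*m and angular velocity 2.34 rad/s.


P = M * omega
P = 81.0 * 2.34
P = 189.5400


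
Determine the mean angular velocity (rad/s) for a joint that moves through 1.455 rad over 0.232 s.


omega = delta_theta / delta_t
omega = 1.455 / 0.232
omega = 6.2716


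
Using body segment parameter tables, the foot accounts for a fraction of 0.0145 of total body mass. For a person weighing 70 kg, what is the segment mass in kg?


m_segment = body_mass * fraction
m_segment = 70 * 0.0145
m_segment = 1.0150


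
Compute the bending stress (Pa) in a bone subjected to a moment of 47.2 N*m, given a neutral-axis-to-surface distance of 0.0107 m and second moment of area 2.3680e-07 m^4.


sigma = M * c / I
sigma = 47.2 * 0.0107 / 2.3680e-07
M * c = 0.5050
sigma = 2.1328e+06


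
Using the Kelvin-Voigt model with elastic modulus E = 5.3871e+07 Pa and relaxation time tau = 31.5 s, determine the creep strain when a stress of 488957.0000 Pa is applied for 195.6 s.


epsilon(t) = (sigma/E) * (1 - exp(-t/tau))
sigma/E = 488957.0000 / 5.3871e+07 = 0.0091
exp(-t/tau) = exp(-195.6 / 31.5) = 0.0020
epsilon = 0.0091 * (1 - 0.0020)
epsilon = 0.0091


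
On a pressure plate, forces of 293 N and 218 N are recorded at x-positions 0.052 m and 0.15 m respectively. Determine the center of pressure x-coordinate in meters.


COP_x = (F1*x1 + F2*x2) / (F1 + F2)
COP_x = (293*0.052 + 218*0.15) / (293 + 218)
Numerator = 47.9360
Denominator = 511
COP_x = 0.0938


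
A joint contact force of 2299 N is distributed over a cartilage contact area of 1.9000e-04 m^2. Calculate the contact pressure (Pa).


P = F / A
P = 2299 / 1.9000e-04
P = 1.2100e+07


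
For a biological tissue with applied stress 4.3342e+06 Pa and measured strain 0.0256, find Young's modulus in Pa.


E = stress / strain
E = 4.3342e+06 / 0.0256
E = 1.6930e+08


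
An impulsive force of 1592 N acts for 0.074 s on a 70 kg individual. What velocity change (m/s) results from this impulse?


J = F * dt = 1592 * 0.074 = 117.8080 N*s
delta_v = J / m
delta_v = 117.8080 / 70
delta_v = 1.6830


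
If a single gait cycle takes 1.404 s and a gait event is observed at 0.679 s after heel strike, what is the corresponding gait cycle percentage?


pct = (event_time / cycle_time) * 100
pct = (0.679 / 1.404) * 100
ratio = 0.4836
pct = 48.3618


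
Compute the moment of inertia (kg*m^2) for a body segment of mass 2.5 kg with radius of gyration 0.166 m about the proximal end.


I = m * k^2
I = 2.5 * 0.166^2
k^2 = 0.0276
I = 0.0689


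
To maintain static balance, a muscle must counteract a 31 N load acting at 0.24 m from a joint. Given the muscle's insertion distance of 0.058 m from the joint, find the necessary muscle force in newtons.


F_muscle = W * d_load / d_muscle
F_muscle = 31 * 0.24 / 0.058
Numerator = 7.4400
F_muscle = 128.2759


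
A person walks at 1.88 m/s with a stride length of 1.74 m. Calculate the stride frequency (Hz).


f = v / stride_length
f = 1.88 / 1.74
f = 1.0805


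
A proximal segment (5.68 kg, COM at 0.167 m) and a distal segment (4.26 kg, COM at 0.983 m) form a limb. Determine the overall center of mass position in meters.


COM = (m1*x1 + m2*x2) / (m1 + m2)
COM = (5.68*0.167 + 4.26*0.983) / (5.68 + 4.26)
Numerator = 5.1361
Denominator = 9.9400
COM = 0.5167


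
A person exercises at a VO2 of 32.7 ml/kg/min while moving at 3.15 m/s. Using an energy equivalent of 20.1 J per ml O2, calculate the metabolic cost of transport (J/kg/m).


Power per kg = VO2 * 20.1 / 60
Power per kg = 32.7 * 20.1 / 60 = 10.9545 W/kg
Cost = power_per_kg / speed
Cost = 10.9545 / 3.15
Cost = 3.4776


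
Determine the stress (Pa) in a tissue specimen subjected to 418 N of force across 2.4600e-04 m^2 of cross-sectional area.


stress = F / A
stress = 418 / 2.4600e-04
stress = 1.6992e+06


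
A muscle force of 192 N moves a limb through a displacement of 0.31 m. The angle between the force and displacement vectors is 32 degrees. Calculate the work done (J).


W = F * d * cos(theta)
theta = 32 deg = 0.5585 rad
cos(theta) = 0.8480
W = 192 * 0.31 * 0.8480
W = 50.4758


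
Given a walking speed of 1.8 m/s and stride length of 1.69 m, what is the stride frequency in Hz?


f = v / stride_length
f = 1.8 / 1.69
f = 1.0651


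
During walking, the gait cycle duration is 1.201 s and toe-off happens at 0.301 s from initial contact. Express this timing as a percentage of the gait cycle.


pct = (event_time / cycle_time) * 100
pct = (0.301 / 1.201) * 100
ratio = 0.2506
pct = 25.0624


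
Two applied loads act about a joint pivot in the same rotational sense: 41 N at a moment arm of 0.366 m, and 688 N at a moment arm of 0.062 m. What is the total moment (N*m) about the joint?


M = F1 * d1 + F2 * d2
M = 41 * 0.366 + 688 * 0.062
M = 15.0060 + 42.6560
M = 57.6620


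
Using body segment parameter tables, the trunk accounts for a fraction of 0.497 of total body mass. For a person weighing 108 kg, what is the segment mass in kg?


m_segment = body_mass * fraction
m_segment = 108 * 0.497
m_segment = 53.6760


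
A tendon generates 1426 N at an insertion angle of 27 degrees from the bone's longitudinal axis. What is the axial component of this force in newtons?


F_eff = F_tendon * cos(theta)
theta = 27 deg = 0.4712 rad
cos(theta) = 0.8910
F_eff = 1426 * 0.8910
F_eff = 1270.5753


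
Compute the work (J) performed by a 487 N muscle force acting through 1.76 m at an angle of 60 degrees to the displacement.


W = F * d * cos(theta)
theta = 60 deg = 1.0472 rad
cos(theta) = 0.5000
W = 487 * 1.76 * 0.5000
W = 428.5600


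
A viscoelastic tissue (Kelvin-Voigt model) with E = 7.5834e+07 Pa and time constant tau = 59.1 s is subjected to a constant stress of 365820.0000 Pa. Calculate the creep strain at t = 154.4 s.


epsilon(t) = (sigma/E) * (1 - exp(-t/tau))
sigma/E = 365820.0000 / 7.5834e+07 = 0.0048
exp(-t/tau) = exp(-154.4 / 59.1) = 0.0733
epsilon = 0.0048 * (1 - 0.0733)
epsilon = 0.0045


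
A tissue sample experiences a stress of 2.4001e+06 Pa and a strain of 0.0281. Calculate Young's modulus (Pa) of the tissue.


E = stress / strain
E = 2.4001e+06 / 0.0281
E = 8.5413e+07


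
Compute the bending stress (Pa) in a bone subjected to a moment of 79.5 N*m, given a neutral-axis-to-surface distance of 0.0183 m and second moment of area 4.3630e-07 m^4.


sigma = M * c / I
sigma = 79.5 * 0.0183 / 4.3630e-07
M * c = 1.4548
sigma = 3.3345e+06


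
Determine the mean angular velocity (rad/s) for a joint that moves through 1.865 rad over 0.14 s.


omega = delta_theta / delta_t
omega = 1.865 / 0.14
omega = 13.3214


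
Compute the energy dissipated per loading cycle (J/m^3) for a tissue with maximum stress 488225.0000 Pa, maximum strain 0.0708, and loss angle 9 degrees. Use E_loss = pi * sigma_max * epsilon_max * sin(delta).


E_loss = pi * sigma_max * epsilon_max * sin(delta)
delta = 9 deg = 0.1571 rad
sin(delta) = 0.1564
E_loss = pi * 488225.0000 * 0.0708 * 0.1564
E_loss = 16987.7392


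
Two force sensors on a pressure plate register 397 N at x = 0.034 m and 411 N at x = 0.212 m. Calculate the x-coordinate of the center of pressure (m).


COP_x = (F1*x1 + F2*x2) / (F1 + F2)
COP_x = (397*0.034 + 411*0.212) / (397 + 411)
Numerator = 100.6300
Denominator = 808
COP_x = 0.1245


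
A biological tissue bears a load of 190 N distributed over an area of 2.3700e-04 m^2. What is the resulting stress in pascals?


stress = F / A
stress = 190 / 2.3700e-04
stress = 801687.7637


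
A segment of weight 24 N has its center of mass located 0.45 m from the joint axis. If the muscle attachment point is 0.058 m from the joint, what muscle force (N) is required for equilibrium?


F_muscle = W * d_load / d_muscle
F_muscle = 24 * 0.45 / 0.058
Numerator = 10.8000
F_muscle = 186.2069


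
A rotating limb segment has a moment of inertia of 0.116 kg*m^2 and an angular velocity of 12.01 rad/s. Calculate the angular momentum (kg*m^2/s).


L = I * omega
L = 0.116 * 12.01
L = 1.3932


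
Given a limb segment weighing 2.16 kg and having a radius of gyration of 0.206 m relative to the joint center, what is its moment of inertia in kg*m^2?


I = m * k^2
I = 2.16 * 0.206^2
k^2 = 0.0424
I = 0.0917


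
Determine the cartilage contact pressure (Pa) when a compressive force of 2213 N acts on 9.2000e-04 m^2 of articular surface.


P = F / A
P = 2213 / 9.2000e-04
P = 2.4054e+06


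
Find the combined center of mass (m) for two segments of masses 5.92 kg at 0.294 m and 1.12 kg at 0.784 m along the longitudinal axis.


COM = (m1*x1 + m2*x2) / (m1 + m2)
COM = (5.92*0.294 + 1.12*0.784) / (5.92 + 1.12)
Numerator = 2.6186
Denominator = 7.0400
COM = 0.3720


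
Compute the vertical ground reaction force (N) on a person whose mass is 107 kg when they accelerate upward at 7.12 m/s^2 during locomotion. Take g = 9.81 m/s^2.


GRF = m * (g + a)
GRF = 107 * (9.81 + 7.12)
GRF = 107 * 16.9300
GRF = 1811.5100


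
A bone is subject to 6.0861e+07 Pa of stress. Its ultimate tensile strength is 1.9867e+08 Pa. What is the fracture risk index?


FRI = applied / ultimate
FRI = 6.0861e+07 / 1.9867e+08
FRI = 0.3063


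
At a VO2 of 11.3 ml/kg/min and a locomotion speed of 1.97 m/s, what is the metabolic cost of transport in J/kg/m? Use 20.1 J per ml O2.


Power per kg = VO2 * 20.1 / 60
Power per kg = 11.3 * 20.1 / 60 = 3.7855 W/kg
Cost = power_per_kg / speed
Cost = 3.7855 / 1.97
Cost = 1.9216


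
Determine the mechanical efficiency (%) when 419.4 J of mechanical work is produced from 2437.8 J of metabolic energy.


eta = (W_mech / E_meta) * 100
eta = (419.4 / 2437.8) * 100
ratio = 0.1720
eta = 17.2040


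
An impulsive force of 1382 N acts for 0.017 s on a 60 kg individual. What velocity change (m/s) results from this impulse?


J = F * dt = 1382 * 0.017 = 23.4940 N*s
delta_v = J / m
delta_v = 23.4940 / 60
delta_v = 0.3916


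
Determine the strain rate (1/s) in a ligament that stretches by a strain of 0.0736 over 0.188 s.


strain_rate = delta_strain / delta_t
strain_rate = 0.0736 / 0.188
strain_rate = 0.3915


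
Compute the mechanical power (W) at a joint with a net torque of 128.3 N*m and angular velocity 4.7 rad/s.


P = M * omega
P = 128.3 * 4.7
P = 603.0100


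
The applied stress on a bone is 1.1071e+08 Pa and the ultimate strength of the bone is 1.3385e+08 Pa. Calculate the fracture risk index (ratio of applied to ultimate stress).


FRI = applied / ultimate
FRI = 1.1071e+08 / 1.3385e+08
FRI = 0.8271


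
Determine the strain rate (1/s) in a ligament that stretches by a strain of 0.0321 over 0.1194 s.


strain_rate = delta_strain / delta_t
strain_rate = 0.0321 / 0.1194
strain_rate = 0.2688


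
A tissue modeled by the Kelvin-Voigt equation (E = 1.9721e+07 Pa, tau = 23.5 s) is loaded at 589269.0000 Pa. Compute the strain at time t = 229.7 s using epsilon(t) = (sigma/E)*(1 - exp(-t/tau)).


epsilon(t) = (sigma/E) * (1 - exp(-t/tau))
sigma/E = 589269.0000 / 1.9721e+07 = 0.0299
exp(-t/tau) = exp(-229.7 / 23.5) = 5.6886e-05
epsilon = 0.0299 * (1 - 5.6886e-05)
epsilon = 0.0299


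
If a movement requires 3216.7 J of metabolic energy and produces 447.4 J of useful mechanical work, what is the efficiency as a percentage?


eta = (W_mech / E_meta) * 100
eta = (447.4 / 3216.7) * 100
ratio = 0.1391
eta = 13.9087


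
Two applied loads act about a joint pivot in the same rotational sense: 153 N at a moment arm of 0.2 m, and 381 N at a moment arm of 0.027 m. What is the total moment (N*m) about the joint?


M = F1 * d1 + F2 * d2
M = 153 * 0.2 + 381 * 0.027
M = 30.6000 + 10.2870
M = 40.8870


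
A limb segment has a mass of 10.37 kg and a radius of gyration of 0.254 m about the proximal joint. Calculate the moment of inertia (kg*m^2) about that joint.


I = m * k^2
I = 10.37 * 0.254^2
k^2 = 0.0645
I = 0.6690


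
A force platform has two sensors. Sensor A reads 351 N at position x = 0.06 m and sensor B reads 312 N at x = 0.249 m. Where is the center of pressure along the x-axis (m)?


COP_x = (F1*x1 + F2*x2) / (F1 + F2)
COP_x = (351*0.06 + 312*0.249) / (351 + 312)
Numerator = 98.7480
Denominator = 663
COP_x = 0.1489


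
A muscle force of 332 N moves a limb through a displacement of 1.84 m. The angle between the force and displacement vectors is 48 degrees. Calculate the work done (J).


W = F * d * cos(theta)
theta = 48 deg = 0.8378 rad
cos(theta) = 0.6691
W = 332 * 1.84 * 0.6691
W = 408.7585


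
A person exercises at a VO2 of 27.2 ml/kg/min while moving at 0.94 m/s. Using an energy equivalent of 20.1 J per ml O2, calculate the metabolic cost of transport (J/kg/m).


Power per kg = VO2 * 20.1 / 60
Power per kg = 27.2 * 20.1 / 60 = 9.1120 W/kg
Cost = power_per_kg / speed
Cost = 9.1120 / 0.94
Cost = 9.6936


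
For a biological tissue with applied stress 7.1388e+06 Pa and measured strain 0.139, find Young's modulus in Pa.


E = stress / strain
E = 7.1388e+06 / 0.139
E = 5.1358e+07


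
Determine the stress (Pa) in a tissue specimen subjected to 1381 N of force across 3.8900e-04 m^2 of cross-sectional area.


stress = F / A
stress = 1381 / 3.8900e-04
stress = 3.5501e+06


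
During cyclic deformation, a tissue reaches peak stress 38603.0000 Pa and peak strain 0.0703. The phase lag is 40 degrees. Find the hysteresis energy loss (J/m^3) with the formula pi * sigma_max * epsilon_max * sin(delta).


E_loss = pi * sigma_max * epsilon_max * sin(delta)
delta = 40 deg = 0.6981 rad
sin(delta) = 0.6428
E_loss = pi * 38603.0000 * 0.0703 * 0.6428
E_loss = 5480.1665


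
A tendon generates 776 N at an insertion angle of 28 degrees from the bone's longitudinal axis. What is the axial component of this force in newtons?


F_eff = F_tendon * cos(theta)
theta = 28 deg = 0.4887 rad
cos(theta) = 0.8829
F_eff = 776 * 0.8829
F_eff = 685.1673


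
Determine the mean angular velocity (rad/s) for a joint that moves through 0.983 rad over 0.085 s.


omega = delta_theta / delta_t
omega = 0.983 / 0.085
omega = 11.5647


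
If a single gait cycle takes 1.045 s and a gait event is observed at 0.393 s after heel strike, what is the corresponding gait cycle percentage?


pct = (event_time / cycle_time) * 100
pct = (0.393 / 1.045) * 100
ratio = 0.3761
pct = 37.6077


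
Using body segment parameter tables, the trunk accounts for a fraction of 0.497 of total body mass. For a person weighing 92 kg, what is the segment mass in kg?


m_segment = body_mass * fraction
m_segment = 92 * 0.497
m_segment = 45.7240


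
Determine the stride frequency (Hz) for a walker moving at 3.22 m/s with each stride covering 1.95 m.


f = v / stride_length
f = 3.22 / 1.95
f = 1.6513


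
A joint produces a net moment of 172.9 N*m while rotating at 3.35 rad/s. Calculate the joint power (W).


P = M * omega
P = 172.9 * 3.35
P = 579.2150


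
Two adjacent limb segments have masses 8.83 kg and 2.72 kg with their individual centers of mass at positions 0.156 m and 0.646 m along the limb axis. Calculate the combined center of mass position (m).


COM = (m1*x1 + m2*x2) / (m1 + m2)
COM = (8.83*0.156 + 2.72*0.646) / (8.83 + 2.72)
Numerator = 3.1346
Denominator = 11.5500
COM = 0.2714
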